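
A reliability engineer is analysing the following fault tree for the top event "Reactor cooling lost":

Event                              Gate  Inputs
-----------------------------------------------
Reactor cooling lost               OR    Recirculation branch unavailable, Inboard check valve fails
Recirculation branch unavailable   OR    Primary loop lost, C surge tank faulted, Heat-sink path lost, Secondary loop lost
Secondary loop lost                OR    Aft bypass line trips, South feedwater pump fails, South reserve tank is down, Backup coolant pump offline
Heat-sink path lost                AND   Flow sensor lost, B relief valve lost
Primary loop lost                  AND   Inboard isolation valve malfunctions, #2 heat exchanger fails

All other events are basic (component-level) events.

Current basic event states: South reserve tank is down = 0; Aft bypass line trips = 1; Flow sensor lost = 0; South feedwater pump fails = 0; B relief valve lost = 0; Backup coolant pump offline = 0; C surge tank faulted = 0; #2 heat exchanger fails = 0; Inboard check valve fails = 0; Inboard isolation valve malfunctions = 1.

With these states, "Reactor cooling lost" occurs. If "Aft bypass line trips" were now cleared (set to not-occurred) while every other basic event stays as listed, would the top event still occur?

No

Counterfactual: set "Aft bypass line trips" to not occurred.
Primary loop lost [AND]: Inboard isolation valve malfunctions=occurs, #2 heat exchanger fails=not → not all inputs occur → does not occur.
Heat-sink path lost [AND]: Flow sensor lost=not, B relief valve lost=not → not all inputs occur → does not occur.
Secondary loop lost [OR]: Aft bypass line trips=not, South feedwater pump fails=not, South reserve tank is down=not, Backup coolant pump offline=not → no input occurs → does not occur.
Recirculation branch unavailable [OR]: Primary loop lost=not, C surge tank faulted=not, Heat-sink path lost=not, Secondary loop lost=not → no input occurs → does not occur.
Reactor cooling lost [OR]: Recirculation branch unavailable=not, Inboard check valve fails=not → no input occurs → does not occur.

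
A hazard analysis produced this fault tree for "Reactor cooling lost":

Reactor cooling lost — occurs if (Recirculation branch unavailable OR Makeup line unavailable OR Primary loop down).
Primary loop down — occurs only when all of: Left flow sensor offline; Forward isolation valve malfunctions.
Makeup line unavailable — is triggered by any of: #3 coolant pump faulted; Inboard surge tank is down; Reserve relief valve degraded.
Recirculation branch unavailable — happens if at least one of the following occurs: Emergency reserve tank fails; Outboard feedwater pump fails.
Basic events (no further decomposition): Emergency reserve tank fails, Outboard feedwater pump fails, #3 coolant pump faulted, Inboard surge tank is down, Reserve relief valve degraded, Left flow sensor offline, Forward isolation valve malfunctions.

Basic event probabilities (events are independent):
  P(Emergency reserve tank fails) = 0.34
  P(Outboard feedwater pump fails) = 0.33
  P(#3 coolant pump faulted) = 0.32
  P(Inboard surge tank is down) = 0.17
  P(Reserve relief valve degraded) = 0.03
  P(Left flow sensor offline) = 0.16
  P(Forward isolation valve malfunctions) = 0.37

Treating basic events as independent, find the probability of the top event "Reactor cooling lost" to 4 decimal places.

P(Recirculation branch unavailable) [OR] = 1 − (1−0.34) × (1−0.33) = 0.557800
P(Makeup line unavailable) [OR] = 1 − (1−0.32) × (1−0.17) × (1−0.03) = 0.452532
P(Primary loop down) [AND] = 0.16 × 0.37 = 0.059200
P(Reactor cooling lost) [OR] = 1 − (1−0.557800) × (1−0.452532) × (1−0.059200) = 0.772241
Rounded to 4 decimal places: P(Reactor cooling lost) ≈ 0.7722.

0.7722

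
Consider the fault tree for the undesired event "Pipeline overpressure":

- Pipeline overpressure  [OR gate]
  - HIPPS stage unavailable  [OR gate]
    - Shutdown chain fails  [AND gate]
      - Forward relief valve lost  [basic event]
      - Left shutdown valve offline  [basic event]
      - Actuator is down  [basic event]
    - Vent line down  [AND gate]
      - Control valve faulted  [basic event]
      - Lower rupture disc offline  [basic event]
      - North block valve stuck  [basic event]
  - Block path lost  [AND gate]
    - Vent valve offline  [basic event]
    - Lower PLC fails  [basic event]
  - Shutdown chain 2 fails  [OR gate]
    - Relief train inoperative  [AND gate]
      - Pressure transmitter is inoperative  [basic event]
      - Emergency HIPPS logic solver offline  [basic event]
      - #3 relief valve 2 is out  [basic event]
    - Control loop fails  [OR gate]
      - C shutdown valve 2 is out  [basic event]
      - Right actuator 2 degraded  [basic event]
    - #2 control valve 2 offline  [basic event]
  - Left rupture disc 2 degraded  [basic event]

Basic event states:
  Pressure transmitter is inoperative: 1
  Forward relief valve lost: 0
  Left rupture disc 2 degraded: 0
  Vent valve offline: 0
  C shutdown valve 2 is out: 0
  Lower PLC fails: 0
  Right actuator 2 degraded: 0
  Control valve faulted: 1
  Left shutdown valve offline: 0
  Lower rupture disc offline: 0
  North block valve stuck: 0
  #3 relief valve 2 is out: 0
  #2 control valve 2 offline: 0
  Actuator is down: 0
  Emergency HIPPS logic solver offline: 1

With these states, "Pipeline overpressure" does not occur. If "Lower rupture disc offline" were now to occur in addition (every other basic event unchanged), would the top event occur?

Counterfactual: set "Lower rupture disc offline" to occurred.
Shutdown chain fails [AND]: Forward relief valve lost=not, Left shutdown valve offline=not, Actuator is down=not → not all inputs occur → does not occur.
Vent line down [AND]: Control valve faulted=occurs, Lower rupture disc offline=occurs, North block valve stuck=not → not all inputs occur → does not occur.
HIPPS stage unavailable [OR]: Shutdown chain fails=not, Vent line down=not → no input occurs → does not occur.
Block path lost [AND]: Vent valve offline=not, Lower PLC fails=not → not all inputs occur → does not occur.
Relief train inoperative [AND]: Pressure transmitter is inoperative=occurs, Emergency HIPPS logic solver offline=occurs, #3 relief valve 2 is out=not → not all inputs occur → does not occur.
Control loop fails [OR]: C shutdown valve 2 is out=not, Right actuator 2 degraded=not → no input occurs → does not occur.
Shutdown chain 2 fails [OR]: Relief train inoperative=not, Control loop fails=not, #2 control valve 2 offline=not → no input occurs → does not occur.
Pipeline overpressure [OR]: HIPPS stage unavailable=not, Block path lost=not, Shutdown chain 2 fails=not, Left rupture disc 2 degraded=not → no input occurs → does not occur.

No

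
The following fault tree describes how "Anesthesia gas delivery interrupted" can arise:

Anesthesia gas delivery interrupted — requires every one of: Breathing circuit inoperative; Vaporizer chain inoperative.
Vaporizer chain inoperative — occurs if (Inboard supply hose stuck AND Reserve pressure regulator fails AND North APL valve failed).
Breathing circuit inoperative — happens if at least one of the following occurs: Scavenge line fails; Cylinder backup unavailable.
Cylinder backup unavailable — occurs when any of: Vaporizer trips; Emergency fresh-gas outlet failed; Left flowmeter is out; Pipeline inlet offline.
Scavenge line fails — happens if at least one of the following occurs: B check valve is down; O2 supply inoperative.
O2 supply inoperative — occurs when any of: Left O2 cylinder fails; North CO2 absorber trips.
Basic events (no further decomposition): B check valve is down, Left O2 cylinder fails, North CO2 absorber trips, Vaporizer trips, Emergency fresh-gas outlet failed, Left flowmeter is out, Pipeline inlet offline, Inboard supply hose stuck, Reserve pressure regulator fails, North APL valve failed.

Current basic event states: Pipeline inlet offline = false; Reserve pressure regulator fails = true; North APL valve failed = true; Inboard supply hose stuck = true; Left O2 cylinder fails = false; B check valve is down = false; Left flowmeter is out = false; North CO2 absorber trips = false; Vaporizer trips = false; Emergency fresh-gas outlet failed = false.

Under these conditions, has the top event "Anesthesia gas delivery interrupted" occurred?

O2 supply inoperative [OR]: Left O2 cylinder fails=not, North CO2 absorber trips=not → no input occurs → does not occur.
Scavenge line fails [OR]: B check valve is down=not, O2 supply inoperative=not → no input occurs → does not occur.
Cylinder backup unavailable [OR]: Vaporizer trips=not, Emergency fresh-gas outlet failed=not, Left flowmeter is out=not, Pipeline inlet offline=not → no input occurs → does not occur.
Breathing circuit inoperative [OR]: Scavenge line fails=not, Cylinder backup unavailable=not → no input occurs → does not occur.
Vaporizer chain inoperative [AND]: Inboard supply hose stuck=occurs, Reserve pressure regulator fails=occurs, North APL valve failed=occurs → all inputs occur → occurs.
Anesthesia gas delivery interrupted [AND]: Breathing circuit inoperative=not, Vaporizer chain inoperative=occurs → not all inputs occur → does not occur.

No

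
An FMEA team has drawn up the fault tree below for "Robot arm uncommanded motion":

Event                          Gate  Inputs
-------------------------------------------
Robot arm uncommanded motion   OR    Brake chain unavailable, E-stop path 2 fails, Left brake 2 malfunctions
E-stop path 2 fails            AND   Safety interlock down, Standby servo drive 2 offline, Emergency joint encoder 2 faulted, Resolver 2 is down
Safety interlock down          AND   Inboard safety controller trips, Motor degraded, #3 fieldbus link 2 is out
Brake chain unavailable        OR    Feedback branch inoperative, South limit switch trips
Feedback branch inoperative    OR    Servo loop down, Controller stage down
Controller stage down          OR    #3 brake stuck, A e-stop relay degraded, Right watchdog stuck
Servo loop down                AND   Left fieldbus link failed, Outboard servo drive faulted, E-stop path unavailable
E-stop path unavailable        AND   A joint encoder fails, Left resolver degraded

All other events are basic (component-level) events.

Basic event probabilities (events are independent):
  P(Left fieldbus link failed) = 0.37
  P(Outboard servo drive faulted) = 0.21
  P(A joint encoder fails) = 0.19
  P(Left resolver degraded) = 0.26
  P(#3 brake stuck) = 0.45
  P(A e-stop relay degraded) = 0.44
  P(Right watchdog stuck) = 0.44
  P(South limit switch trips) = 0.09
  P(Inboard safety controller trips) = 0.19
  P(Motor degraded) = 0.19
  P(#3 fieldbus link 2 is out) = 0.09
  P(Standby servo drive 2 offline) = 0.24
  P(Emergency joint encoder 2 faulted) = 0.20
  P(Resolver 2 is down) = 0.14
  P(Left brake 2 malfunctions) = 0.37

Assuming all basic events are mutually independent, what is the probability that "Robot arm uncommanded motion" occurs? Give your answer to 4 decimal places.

0.9015

P(E-stop path unavailable) [AND] = 0.19 × 0.26 = 0.049400
P(Servo loop down) [AND] = 0.37 × 0.21 × 0.049400 = 0.003838
P(Controller stage down) [OR] = 1 − (1−0.45) × (1−0.44) × (1−0.44) = 0.827520
P(Feedback branch inoperative) [OR] = 1 − (1−0.003838) × (1−0.827520) = 0.828182
P(Brake chain unavailable) [OR] = 1 − (1−0.828182) × (1−0.09) = 0.843646
P(Safety interlock down) [AND] = 0.19 × 0.19 × 0.09 = 0.003249
P(E-stop path 2 fails) [AND] = 0.003249 × 0.24 × 0.20 × 0.14 = 0.000022
P(Robot arm uncommanded motion) [OR] = 1 − (1−0.843646) × (1−0.000022) × (1−0.37) = 0.901499
Rounded to 4 decimal places: P(Robot arm uncommanded motion) ≈ 0.9015.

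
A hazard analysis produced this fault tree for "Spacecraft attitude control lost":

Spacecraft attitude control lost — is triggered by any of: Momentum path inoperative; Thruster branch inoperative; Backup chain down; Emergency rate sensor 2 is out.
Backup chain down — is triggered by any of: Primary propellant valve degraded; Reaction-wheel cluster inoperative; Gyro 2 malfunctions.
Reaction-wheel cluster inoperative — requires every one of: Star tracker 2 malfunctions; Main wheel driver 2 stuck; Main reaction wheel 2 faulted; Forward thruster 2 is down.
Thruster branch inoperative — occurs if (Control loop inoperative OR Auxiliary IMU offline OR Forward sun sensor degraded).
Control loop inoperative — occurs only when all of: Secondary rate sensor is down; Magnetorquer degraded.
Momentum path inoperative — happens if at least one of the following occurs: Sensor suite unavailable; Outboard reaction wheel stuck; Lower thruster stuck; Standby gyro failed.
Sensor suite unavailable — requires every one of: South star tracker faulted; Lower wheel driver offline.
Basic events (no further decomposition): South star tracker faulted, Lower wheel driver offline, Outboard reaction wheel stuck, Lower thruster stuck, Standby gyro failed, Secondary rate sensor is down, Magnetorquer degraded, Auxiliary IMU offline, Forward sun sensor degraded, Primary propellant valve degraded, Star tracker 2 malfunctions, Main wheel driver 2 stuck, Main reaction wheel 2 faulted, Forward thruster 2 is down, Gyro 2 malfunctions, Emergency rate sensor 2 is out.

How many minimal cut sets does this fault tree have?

Sensor suite unavailable [AND]: one cut set from each child combined → 1 × 1 = 1 cut set(s).
Momentum path inoperative [OR]: union of children's cut sets → 4 cut set(s).
Control loop inoperative [AND]: one cut set from each child combined → 1 × 1 = 1 cut set(s).
Thruster branch inoperative [OR]: union of children's cut sets → 3 cut set(s).
Reaction-wheel cluster inoperative [AND]: one cut set from each child combined → 1 × 1 × 1 × 1 = 1 cut set(s).
Backup chain down [OR]: union of children's cut sets → 3 cut set(s).
Spacecraft attitude control lost [OR]: union of children's cut sets → 11 cut set(s).

11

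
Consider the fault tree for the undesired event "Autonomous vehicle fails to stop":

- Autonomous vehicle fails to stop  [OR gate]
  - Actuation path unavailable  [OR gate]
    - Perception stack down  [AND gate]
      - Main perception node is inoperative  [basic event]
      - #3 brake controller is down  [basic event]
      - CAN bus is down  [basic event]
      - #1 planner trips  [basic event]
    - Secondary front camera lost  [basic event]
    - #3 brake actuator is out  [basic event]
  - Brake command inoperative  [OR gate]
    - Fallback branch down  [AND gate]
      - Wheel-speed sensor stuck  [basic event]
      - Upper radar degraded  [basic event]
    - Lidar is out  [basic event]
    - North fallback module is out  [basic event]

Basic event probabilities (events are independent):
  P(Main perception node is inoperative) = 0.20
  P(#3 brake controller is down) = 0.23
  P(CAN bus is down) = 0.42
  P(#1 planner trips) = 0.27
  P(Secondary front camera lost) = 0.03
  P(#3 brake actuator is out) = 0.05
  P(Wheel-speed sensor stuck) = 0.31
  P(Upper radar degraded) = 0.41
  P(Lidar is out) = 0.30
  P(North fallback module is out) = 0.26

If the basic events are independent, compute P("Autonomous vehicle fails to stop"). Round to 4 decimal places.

0.5855

P(Perception stack down) [AND] = 0.20 × 0.23 × 0.42 × 0.27 = 0.005216
P(Actuation path unavailable) [OR] = 1 − (1−0.005216) × (1−0.03) × (1−0.05) = 0.083307
P(Fallback branch down) [AND] = 0.31 × 0.41 = 0.127100
P(Brake command inoperative) [OR] = 1 − (1−0.127100) × (1−0.30) × (1−0.26) = 0.547838
P(Autonomous vehicle fails to stop) [OR] = 1 − (1−0.083307) × (1−0.547838) = 0.585506
Rounded to 4 decimal places: P(Autonomous vehicle fails to stop) ≈ 0.5855.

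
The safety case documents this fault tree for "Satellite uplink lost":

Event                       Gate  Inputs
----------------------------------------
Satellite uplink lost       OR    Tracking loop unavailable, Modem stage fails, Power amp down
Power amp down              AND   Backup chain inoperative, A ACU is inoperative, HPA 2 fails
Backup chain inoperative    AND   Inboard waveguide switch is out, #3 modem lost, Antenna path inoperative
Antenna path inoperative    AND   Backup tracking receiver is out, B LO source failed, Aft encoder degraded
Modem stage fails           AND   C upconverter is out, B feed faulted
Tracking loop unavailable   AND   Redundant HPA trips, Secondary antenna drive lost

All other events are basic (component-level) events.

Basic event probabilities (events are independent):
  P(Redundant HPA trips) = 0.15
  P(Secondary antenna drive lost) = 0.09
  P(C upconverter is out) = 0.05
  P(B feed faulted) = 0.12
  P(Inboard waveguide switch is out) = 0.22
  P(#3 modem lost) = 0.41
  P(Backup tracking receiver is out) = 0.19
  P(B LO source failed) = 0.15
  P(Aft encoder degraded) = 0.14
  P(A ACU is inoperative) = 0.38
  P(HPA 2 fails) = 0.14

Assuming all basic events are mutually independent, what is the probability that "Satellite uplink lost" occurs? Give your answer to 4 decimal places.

0.0194

P(Tracking loop unavailable) [AND] = 0.15 × 0.09 = 0.013500
P(Modem stage fails) [AND] = 0.05 × 0.12 = 0.006000
P(Antenna path inoperative) [AND] = 0.19 × 0.15 × 0.14 = 0.003990
P(Backup chain inoperative) [AND] = 0.22 × 0.41 × 0.003990 = 0.000360
P(Power amp down) [AND] = 0.000360 × 0.38 × 0.14 = 0.000019
P(Satellite uplink lost) [OR] = 1 − (1−0.013500) × (1−0.006000) × (1−0.000019) = 0.019438
Rounded to 4 decimal places: P(Satellite uplink lost) ≈ 0.0194.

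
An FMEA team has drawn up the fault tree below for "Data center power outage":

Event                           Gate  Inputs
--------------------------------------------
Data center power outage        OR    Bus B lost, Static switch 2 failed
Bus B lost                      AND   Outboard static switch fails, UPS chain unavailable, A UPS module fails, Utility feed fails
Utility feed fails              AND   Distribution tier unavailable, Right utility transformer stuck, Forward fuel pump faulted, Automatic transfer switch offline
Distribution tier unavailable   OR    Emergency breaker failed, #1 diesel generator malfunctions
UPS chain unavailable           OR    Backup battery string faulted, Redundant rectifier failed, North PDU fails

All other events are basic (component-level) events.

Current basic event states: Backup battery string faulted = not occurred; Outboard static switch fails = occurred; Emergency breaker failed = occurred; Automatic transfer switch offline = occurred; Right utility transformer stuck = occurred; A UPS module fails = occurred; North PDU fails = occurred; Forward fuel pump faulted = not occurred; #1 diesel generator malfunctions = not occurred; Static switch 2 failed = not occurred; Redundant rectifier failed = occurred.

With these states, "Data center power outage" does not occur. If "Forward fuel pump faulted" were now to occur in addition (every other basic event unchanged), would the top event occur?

Counterfactual: set "Forward fuel pump faulted" to occurred.
UPS chain unavailable [OR]: Backup battery string faulted=not, Redundant rectifier failed=occurs, North PDU fails=occurs → at least one input occurs → occurs.
Distribution tier unavailable [OR]: Emergency breaker failed=occurs, #1 diesel generator malfunctions=not → at least one input occurs → occurs.
Utility feed fails [AND]: Distribution tier unavailable=occurs, Right utility transformer stuck=occurs, Forward fuel pump faulted=occurs, Automatic transfer switch offline=occurs → all inputs occur → occurs.
Bus B lost [AND]: Outboard static switch fails=occurs, UPS chain unavailable=occurs, A UPS module fails=occurs, Utility feed fails=occurs → all inputs occur → occurs.
Data center power outage [OR]: Bus B lost=occurs, Static switch 2 failed=not → at least one input occurs → occurs.

Yes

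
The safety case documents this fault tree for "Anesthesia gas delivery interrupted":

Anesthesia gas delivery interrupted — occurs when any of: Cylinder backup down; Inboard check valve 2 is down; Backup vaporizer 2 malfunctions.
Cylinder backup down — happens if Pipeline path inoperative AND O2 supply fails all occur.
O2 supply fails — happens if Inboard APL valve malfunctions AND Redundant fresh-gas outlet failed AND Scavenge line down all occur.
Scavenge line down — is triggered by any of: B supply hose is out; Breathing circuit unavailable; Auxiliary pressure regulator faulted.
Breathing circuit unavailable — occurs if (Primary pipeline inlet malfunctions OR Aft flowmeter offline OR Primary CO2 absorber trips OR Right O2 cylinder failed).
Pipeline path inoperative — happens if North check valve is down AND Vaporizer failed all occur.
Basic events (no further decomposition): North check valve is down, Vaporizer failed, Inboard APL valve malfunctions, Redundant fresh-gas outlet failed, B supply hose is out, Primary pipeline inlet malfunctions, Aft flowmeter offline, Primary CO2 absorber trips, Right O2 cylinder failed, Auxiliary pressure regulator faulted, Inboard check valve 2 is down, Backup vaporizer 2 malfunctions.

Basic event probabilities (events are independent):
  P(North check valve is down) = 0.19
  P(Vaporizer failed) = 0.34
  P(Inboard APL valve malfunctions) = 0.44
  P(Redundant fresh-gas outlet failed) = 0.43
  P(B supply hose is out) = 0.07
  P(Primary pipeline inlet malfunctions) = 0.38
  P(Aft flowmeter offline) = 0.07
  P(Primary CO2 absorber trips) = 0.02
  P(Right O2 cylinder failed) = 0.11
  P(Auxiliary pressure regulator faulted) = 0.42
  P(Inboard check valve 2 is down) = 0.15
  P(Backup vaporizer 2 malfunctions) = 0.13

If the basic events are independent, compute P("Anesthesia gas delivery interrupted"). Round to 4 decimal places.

0.2671

P(Pipeline path inoperative) [AND] = 0.19 × 0.34 = 0.064600
P(Breathing circuit unavailable) [OR] = 1 − (1−0.38) × (1−0.07) × (1−0.02) × (1−0.11) = 0.497089
P(Scavenge line down) [OR] = 1 − (1−0.07) × (1−0.497089) × (1−0.42) = 0.728730
P(O2 supply fails) [AND] = 0.44 × 0.43 × 0.728730 = 0.137876
P(Cylinder backup down) [AND] = 0.064600 × 0.137876 = 0.008907
P(Anesthesia gas delivery interrupted) [OR] = 1 − (1−0.008907) × (1−0.15) × (1−0.13) = 0.267087
Rounded to 4 decimal places: P(Anesthesia gas delivery interrupted) ≈ 0.2671.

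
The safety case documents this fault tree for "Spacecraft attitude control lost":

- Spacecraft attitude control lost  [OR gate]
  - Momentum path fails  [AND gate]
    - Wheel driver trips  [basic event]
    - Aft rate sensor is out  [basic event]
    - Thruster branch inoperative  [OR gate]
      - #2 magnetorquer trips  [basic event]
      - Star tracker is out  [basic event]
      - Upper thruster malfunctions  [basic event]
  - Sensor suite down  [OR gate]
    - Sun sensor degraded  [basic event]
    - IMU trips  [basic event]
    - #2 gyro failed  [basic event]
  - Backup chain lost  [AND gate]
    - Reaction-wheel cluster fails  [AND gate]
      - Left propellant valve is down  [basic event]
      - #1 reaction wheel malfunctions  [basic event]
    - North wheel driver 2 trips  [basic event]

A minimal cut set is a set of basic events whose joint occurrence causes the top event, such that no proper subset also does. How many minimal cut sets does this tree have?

7

Thruster branch inoperative [OR]: union of children's cut sets → 3 cut set(s).
Momentum path fails [AND]: one cut set from each child combined → 1 × 1 × 3 = 3 cut set(s).
Sensor suite down [OR]: union of children's cut sets → 3 cut set(s).
Reaction-wheel cluster fails [AND]: one cut set from each child combined → 1 × 1 = 1 cut set(s).
Backup chain lost [AND]: one cut set from each child combined → 1 × 1 = 1 cut set(s).
Spacecraft attitude control lost [OR]: union of children's cut sets → 7 cut set(s).
Minimal cut sets: {#2 magnetorquer trips, Aft rate sensor is out, Wheel driver trips}; {Aft rate sensor is out, Star tracker is out, Wheel driver trips}; {Aft rate sensor is out, Upper thruster malfunctions, Wheel driver trips}; {Sun sensor degraded}; {IMU trips}; {#2 gyro failed}; {#1 reaction wheel malfunctions, Left propellant valve is down, North wheel driver 2 trips}.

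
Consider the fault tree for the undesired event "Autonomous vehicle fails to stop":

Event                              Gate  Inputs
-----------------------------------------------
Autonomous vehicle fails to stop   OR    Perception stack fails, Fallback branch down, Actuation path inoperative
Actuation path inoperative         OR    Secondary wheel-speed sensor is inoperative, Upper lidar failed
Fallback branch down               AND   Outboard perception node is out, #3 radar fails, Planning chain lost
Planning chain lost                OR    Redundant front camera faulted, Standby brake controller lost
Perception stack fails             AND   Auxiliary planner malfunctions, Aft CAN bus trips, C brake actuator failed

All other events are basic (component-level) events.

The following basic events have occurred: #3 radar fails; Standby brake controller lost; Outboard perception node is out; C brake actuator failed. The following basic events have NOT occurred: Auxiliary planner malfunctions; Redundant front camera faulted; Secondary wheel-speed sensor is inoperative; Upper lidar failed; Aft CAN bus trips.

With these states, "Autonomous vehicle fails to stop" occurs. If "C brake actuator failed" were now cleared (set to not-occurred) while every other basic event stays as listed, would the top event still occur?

Yes

Counterfactual: set "C brake actuator failed" to not occurred.
Perception stack fails [AND]: Auxiliary planner malfunctions=not, Aft CAN bus trips=not, C brake actuator failed=not → not all inputs occur → does not occur.
Planning chain lost [OR]: Redundant front camera faulted=not, Standby brake controller lost=occurs → at least one input occurs → occurs.
Fallback branch down [AND]: Outboard perception node is out=occurs, #3 radar fails=occurs, Planning chain lost=occurs → all inputs occur → occurs.
Actuation path inoperative [OR]: Secondary wheel-speed sensor is inoperative=not, Upper lidar failed=not → no input occurs → does not occur.
Autonomous vehicle fails to stop [OR]: Perception stack fails=not, Fallback branch down=occurs, Actuation path inoperative=not → at least one input occurs → occurs.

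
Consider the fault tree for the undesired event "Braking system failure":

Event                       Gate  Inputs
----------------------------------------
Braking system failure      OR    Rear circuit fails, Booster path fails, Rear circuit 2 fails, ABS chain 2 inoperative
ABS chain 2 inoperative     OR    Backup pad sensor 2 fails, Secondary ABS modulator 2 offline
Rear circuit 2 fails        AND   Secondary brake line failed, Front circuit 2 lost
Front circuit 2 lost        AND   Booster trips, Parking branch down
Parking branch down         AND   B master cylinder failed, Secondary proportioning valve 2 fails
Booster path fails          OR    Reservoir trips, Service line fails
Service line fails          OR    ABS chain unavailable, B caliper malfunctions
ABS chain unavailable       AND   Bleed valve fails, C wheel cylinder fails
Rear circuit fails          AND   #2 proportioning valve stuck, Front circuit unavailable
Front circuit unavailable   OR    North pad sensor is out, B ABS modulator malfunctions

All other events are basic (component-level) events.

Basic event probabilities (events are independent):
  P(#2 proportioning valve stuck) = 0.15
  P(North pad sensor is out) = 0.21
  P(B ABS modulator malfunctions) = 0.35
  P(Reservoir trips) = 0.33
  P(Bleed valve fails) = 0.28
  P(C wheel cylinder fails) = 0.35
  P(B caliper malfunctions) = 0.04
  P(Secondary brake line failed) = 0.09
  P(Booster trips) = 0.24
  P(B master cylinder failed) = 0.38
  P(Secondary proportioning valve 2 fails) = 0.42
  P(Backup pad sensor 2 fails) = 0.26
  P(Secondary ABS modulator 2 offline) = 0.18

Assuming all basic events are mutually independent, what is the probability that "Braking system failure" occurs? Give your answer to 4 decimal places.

0.6748

P(Front circuit unavailable) [OR] = 1 − (1−0.21) × (1−0.35) = 0.486500
P(Rear circuit fails) [AND] = 0.15 × 0.486500 = 0.072975
P(ABS chain unavailable) [AND] = 0.28 × 0.35 = 0.098000
P(Service line fails) [OR] = 1 − (1−0.098000) × (1−0.04) = 0.134080
P(Booster path fails) [OR] = 1 − (1−0.33) × (1−0.134080) = 0.419834
P(Parking branch down) [AND] = 0.38 × 0.42 = 0.159600
P(Front circuit 2 lost) [AND] = 0.24 × 0.159600 = 0.038304
P(Rear circuit 2 fails) [AND] = 0.09 × 0.038304 = 0.003447
P(ABS chain 2 inoperative) [OR] = 1 − (1−0.26) × (1−0.18) = 0.393200
P(Braking system failure) [OR] = 1 − (1−0.072975) × (1−0.419834) × (1−0.003447) × (1−0.393200) = 0.674771
Rounded to 4 decimal places: P(Braking system failure) ≈ 0.6748.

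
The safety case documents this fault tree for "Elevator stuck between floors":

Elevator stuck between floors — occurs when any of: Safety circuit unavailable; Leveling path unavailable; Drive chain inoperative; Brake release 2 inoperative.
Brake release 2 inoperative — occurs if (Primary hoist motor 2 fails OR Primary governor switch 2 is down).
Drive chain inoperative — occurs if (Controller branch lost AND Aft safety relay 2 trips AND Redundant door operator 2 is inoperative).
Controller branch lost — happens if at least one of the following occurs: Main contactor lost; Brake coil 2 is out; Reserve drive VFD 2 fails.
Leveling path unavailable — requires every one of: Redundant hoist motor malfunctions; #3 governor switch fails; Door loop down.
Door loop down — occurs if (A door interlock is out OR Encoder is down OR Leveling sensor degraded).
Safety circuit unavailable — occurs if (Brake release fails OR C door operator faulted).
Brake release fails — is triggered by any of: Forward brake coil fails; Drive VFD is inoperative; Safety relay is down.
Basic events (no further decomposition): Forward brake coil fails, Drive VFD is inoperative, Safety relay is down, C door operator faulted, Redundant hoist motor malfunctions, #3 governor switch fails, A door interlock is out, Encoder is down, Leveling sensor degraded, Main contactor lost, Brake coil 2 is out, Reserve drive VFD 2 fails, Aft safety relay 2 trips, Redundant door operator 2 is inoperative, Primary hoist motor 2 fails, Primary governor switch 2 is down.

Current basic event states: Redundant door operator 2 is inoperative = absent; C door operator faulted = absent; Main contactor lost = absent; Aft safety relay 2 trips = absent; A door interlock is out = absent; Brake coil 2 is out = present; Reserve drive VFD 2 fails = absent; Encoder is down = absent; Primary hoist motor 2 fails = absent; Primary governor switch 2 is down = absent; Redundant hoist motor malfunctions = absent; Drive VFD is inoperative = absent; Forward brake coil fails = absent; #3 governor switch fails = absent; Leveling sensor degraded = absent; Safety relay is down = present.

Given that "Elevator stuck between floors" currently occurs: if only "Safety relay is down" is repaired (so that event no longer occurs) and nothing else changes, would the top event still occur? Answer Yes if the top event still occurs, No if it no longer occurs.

Counterfactual: set "Safety relay is down" to not occurred.
Brake release fails [OR]: Forward brake coil fails=not, Drive VFD is inoperative=not, Safety relay is down=not → no input occurs → does not occur.
Safety circuit unavailable [OR]: Brake release fails=not, C door operator faulted=not → no input occurs → does not occur.
Door loop down [OR]: A door interlock is out=not, Encoder is down=not, Leveling sensor degraded=not → no input occurs → does not occur.
Leveling path unavailable [AND]: Redundant hoist motor malfunctions=not, #3 governor switch fails=not, Door loop down=not → not all inputs occur → does not occur.
Controller branch lost [OR]: Main contactor lost=not, Brake coil 2 is out=occurs, Reserve drive VFD 2 fails=not → at least one input occurs → occurs.
Drive chain inoperative [AND]: Controller branch lost=occurs, Aft safety relay 2 trips=not, Redundant door operator 2 is inoperative=not → not all inputs occur → does not occur.
Brake release 2 inoperative [OR]: Primary hoist motor 2 fails=not, Primary governor switch 2 is down=not → no input occurs → does not occur.
Elevator stuck between floors [OR]: Safety circuit unavailable=not, Leveling path unavailable=not, Drive chain inoperative=not, Brake release 2 inoperative=not → no input occurs → does not occur.

No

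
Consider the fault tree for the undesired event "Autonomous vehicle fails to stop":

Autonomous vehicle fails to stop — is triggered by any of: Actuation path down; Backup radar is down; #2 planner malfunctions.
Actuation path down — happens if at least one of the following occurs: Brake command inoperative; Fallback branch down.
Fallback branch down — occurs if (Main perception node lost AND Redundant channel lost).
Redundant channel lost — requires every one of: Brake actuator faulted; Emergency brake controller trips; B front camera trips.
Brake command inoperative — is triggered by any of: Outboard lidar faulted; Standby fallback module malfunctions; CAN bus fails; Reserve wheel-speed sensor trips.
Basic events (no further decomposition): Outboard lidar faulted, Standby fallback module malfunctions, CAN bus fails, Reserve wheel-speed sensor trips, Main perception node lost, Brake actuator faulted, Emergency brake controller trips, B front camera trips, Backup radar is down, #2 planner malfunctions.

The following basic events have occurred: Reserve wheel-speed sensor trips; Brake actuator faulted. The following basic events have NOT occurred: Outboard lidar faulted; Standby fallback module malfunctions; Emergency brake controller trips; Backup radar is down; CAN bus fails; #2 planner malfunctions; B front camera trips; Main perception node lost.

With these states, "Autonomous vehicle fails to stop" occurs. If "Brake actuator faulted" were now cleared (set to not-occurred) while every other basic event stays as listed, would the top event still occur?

Yes

Counterfactual: set "Brake actuator faulted" to not occurred.
Brake command inoperative [OR]: Outboard lidar faulted=not, Standby fallback module malfunctions=not, CAN bus fails=not, Reserve wheel-speed sensor trips=occurs → at least one input occurs → occurs.
Redundant channel lost [AND]: Brake actuator faulted=not, Emergency brake controller trips=not, B front camera trips=not → not all inputs occur → does not occur.
Fallback branch down [AND]: Main perception node lost=not, Redundant channel lost=not → not all inputs occur → does not occur.
Actuation path down [OR]: Brake command inoperative=occurs, Fallback branch down=not → at least one input occurs → occurs.
Autonomous vehicle fails to stop [OR]: Actuation path down=occurs, Backup radar is down=not, #2 planner malfunctions=not → at least one input occurs → occurs.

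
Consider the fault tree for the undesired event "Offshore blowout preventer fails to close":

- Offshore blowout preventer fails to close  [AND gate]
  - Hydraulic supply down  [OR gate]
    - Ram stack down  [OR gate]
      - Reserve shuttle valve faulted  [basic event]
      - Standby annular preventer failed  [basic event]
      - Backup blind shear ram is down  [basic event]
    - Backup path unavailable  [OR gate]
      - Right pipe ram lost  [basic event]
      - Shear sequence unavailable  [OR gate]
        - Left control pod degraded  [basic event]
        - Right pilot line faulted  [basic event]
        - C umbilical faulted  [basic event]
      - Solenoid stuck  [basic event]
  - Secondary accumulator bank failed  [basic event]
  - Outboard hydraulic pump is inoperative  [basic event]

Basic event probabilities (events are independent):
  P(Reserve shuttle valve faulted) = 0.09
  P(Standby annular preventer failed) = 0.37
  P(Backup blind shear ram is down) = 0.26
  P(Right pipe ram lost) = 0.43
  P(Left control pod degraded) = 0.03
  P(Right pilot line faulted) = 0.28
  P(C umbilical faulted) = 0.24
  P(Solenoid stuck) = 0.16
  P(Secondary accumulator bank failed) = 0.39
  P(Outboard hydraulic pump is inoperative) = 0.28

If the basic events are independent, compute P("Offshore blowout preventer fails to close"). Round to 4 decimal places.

P(Ram stack down) [OR] = 1 − (1−0.09) × (1−0.37) × (1−0.26) = 0.575758
P(Shear sequence unavailable) [OR] = 1 − (1−0.03) × (1−0.28) × (1−0.24) = 0.469216
P(Backup path unavailable) [OR] = 1 − (1−0.43) × (1−0.469216) × (1−0.16) = 0.745861
P(Hydraulic supply down) [OR] = 1 − (1−0.575758) × (1−0.745861) = 0.892184
P(Offshore blowout preventer fails to close) [AND] = 0.892184 × 0.39 × 0.28 = 0.097426
Rounded to 4 decimal places: P(Offshore blowout preventer fails to close) ≈ 0.0974.

0.0974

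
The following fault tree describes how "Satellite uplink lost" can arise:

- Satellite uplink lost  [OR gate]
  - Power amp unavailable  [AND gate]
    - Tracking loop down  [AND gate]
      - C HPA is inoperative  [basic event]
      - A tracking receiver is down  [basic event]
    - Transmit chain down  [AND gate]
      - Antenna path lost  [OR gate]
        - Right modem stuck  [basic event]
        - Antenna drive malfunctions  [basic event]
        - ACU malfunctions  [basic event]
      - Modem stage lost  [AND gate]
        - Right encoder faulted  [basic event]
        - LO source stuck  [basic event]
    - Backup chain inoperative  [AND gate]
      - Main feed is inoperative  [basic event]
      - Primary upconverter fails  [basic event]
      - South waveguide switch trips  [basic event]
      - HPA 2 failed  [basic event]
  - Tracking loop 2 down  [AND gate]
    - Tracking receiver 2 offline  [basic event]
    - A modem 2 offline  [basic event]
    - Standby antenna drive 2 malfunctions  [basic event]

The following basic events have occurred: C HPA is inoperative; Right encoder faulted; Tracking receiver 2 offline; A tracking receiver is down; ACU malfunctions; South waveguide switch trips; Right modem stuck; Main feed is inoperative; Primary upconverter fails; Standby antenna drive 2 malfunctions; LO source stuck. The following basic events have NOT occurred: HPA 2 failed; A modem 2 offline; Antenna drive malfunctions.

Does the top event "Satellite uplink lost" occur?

Tracking loop down [AND]: C HPA is inoperative=occurs, A tracking receiver is down=occurs → all inputs occur → occurs.
Antenna path lost [OR]: Right modem stuck=occurs, Antenna drive malfunctions=not, ACU malfunctions=occurs → at least one input occurs → occurs.
Modem stage lost [AND]: Right encoder faulted=occurs, LO source stuck=occurs → all inputs occur → occurs.
Transmit chain down [AND]: Antenna path lost=occurs, Modem stage lost=occurs → all inputs occur → occurs.
Backup chain inoperative [AND]: Main feed is inoperative=occurs, Primary upconverter fails=occurs, South waveguide switch trips=occurs, HPA 2 failed=not → not all inputs occur → does not occur.
Power amp unavailable [AND]: Tracking loop down=occurs, Transmit chain down=occurs, Backup chain inoperative=not → not all inputs occur → does not occur.
Tracking loop 2 down [AND]: Tracking receiver 2 offline=occurs, A modem 2 offline=not, Standby antenna drive 2 malfunctions=occurs → not all inputs occur → does not occur.
Satellite uplink lost [OR]: Power amp unavailable=not, Tracking loop 2 down=not → no input occurs → does not occur.

No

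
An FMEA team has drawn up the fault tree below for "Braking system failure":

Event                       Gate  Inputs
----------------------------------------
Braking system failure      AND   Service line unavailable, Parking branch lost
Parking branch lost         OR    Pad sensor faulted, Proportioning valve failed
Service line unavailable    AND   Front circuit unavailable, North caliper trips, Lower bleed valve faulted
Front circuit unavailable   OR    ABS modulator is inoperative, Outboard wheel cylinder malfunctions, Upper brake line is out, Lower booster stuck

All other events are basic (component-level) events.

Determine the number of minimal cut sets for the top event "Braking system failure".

8

Front circuit unavailable [OR]: union of children's cut sets → 4 cut set(s).
Service line unavailable [AND]: one cut set from each child combined → 4 × 1 × 1 = 4 cut set(s).
Parking branch lost [OR]: union of children's cut sets → 2 cut set(s).
Braking system failure [AND]: one cut set from each child combined → 4 × 2 = 8 cut set(s).
Minimal cut sets: {ABS modulator is inoperative, Lower bleed valve faulted, North caliper trips, Pad sensor faulted}; {ABS modulator is inoperative, Lower bleed valve faulted, North caliper trips, Proportioning valve failed}; {Lower bleed valve faulted, North caliper trips, Outboard wheel cylinder malfunctions, Pad sensor faulted}; {Lower bleed valve faulted, North caliper trips, Outboard wheel cylinder malfunctions, Proportioning valve failed}; {Lower bleed valve faulted, North caliper trips, Pad sensor faulted, Upper brake line is out}; {Lower bleed valve faulted, North caliper trips, Proportioning valve failed, Upper brake line is out}; {Lower bleed valve faulted, Lower booster stuck, North caliper trips, Pad sensor faulted}; {Lower bleed valve faulted, Lower booster stuck, North caliper trips, Proportioning valve failed}.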